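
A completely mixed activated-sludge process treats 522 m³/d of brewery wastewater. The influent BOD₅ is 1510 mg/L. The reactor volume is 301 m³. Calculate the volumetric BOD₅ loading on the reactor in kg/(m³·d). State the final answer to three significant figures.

L_v = Q S₀ / V = 522 × 1510 × 10⁻³ / 301.0 = 2.619 kg/(m³·d).

L_v ≈ 2.62 kg BOD₅/(m³·d)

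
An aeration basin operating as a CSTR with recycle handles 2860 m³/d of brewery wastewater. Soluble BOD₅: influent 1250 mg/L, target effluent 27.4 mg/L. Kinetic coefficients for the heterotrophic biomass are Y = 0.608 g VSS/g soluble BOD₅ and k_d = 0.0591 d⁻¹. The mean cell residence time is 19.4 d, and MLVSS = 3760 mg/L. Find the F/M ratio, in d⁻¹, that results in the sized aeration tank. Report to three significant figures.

F/M ≈ 0.186 d⁻¹

Steady-state biomass mass balance: V·X·(1 + k_d·θ_c) = Y·Q·(S₀ − S)·θ_c, so V = 0.608 × 2860 × (1250 − 27.4) × 19.4 / [3760 × (1 + 0.0591 × 19.4)] = 4.12×10^7 / 8071 = 5110 m³.
F/M = applied load / biomass = Q·S₀/(V·X) = 2860 × 1250 / (5110 × 3760) = 0.1861 d⁻¹.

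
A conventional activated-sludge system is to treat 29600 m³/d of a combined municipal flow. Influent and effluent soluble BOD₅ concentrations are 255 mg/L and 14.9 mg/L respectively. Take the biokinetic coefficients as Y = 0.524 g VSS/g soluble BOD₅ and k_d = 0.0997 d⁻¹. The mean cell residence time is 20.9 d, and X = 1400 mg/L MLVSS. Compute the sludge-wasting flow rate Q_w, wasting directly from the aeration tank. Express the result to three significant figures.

Steady-state biomass mass balance: V·X·(1 + k_d·θ_c) = Y·Q·(S₀ − S)·θ_c, so V = 0.524 × 29600 × (255 − 14.9) × 20.9 / [1400 × (1 + 0.0997 × 20.9)] = 7.78×10^7 / 4317 = 18028 m³.
Wasting from the aeration tank: Q_w = V / θ_c = 18028 / 20.9 = 862.6 m³/d.

Q_w ≈ 863 m³/d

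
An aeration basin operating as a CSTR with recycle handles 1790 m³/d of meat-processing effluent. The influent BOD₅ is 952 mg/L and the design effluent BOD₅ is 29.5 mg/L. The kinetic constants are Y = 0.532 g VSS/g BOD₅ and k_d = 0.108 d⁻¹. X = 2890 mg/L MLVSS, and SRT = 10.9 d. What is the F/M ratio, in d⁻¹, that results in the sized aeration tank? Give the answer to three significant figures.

From the SRT design equation V = Y Q (S₀−S) θ_c / [X (1 + k_d θ_c)] = 0.532 × 1790 × (952 − 29.5) × 10.9 / [2890 × (1 + 0.108 × 10.9)] = 9.58×10^6 / 6292 = 1522 m³.
Food-to-microorganism ratio F/M = Q S₀ / (V X) = 1790 × 952 / (1522 × 2890) = 0.3875 d⁻¹.

F/M ≈ 0.387 d⁻¹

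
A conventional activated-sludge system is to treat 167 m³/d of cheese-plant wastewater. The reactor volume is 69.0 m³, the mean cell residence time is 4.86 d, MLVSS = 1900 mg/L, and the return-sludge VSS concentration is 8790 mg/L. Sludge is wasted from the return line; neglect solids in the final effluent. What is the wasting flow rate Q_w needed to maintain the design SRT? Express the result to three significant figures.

Q_w = (V·X)/(θ_c X_r) = 69.00 × 1900 / (4.86 × 8790) = 3.069 m³/d.

Q_w ≈ 3.07 m³/d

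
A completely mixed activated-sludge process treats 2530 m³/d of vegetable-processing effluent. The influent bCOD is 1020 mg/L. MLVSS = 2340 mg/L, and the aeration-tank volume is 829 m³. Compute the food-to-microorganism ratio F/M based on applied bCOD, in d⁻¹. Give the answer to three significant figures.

F/M ≈ 1.33 d⁻¹

F/M = Q·S₀ / (V·X) = 2530 × 1020 / (829.0 × 2340) = 1.330 g bCOD·(g VSS·d)⁻¹.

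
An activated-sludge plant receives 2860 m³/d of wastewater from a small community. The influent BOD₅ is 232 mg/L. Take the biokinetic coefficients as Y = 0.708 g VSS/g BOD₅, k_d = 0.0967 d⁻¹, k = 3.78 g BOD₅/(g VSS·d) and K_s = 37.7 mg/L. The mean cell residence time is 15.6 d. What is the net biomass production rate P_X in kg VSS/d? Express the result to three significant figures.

P_X ≈ 185 kg VSS/d

Effluent substrate depends only on kinetics and SRT: S = K_s(1 + k_d θ_c) / [θ_c(Yk − k_d) − 1] = 37.7 × (1 + 0.0967 × 15.6) / [15.6 × (0.708 × 3.78 − 0.0967) − 1] = 94.57 / 39.24 = 2.410 mg/L.
Correct the yield for decay: Y_obs = Y/(1 + k_d θ_c) = 0.708 / (1 + 0.0967 × 15.6) = 0.708 / 2.509 = 0.2822.
Q·(S₀ − S) = 2860 × (232 − 2.41) × 10⁻³ = 656.6 kg/d removed.
Net biomass production P_X = Y_obs × Q·(S₀ − S) = 0.2822 × 656.6 = 185.3 kg VSS/d.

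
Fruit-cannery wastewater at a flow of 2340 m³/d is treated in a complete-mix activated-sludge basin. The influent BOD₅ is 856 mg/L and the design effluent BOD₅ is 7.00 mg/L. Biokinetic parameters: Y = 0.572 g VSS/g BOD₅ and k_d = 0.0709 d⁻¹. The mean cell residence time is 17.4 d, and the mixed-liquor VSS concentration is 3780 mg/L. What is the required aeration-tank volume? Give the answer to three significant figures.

V ≈ 2340 m³

Rearranging the biomass balance for a CMAS with decay, V = Y·Q·ΔS·θ_c / [X·(1+k_d θ_c)] = 0.572 × 2340 × (856 − 7.00) × 17.4 / [3780 × (1 + 0.0709 × 17.4)] = 1.98×10^7 / 8443 = 2342 m³.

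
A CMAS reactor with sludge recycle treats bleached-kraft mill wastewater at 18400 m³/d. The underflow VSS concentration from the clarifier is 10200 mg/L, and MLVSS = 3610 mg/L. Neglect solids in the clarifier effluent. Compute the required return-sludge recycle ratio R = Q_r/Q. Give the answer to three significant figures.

Mass balance around the secondary clarifier (neglecting effluent solids): R = X / (X_r − X) = 3610 / (10200 − 3610) = 0.5478.

R ≈ 0.548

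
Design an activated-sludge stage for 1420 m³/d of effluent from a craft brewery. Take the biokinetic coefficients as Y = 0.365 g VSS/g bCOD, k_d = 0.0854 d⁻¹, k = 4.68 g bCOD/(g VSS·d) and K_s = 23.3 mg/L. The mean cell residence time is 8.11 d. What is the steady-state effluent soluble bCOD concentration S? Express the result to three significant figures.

S ≈ 3.24 mg/L

From the Monod/SRT balance for a CMAS, S = K_s·(1+k_d θ_c)/[θ_c·(Y k − k_d) − 1] = 23.3 × (1 + 0.0854 × 8.11) / [8.11 × (0.365 × 4.68 − 0.0854) − 1] = 39.44 / 12.16 = 3.243 mg/L.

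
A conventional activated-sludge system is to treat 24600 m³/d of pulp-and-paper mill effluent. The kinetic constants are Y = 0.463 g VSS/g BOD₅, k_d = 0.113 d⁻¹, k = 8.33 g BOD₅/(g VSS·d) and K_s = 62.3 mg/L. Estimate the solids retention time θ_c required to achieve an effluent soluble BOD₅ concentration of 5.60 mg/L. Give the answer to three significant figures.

Specific growth rate at S = 5.60 mg/L: μ = YkS/(K_s+S) = 0.463·8.33·5.60/(62.3+5.60) = 0.3181 d⁻¹.
1/θ_c = 0.3181 − 0.113 = 0.2051 d⁻¹, so θ_c = 4.876 d.

θ_c ≈ 4.88 d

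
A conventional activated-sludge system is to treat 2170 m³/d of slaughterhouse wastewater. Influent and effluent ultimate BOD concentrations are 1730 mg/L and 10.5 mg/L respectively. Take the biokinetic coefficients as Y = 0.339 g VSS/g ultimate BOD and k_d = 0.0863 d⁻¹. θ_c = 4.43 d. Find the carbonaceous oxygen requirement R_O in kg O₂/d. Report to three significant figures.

Y_obs = Y / (1 + k_d θ_c) = 0.339 / (1 + 0.0863 × 4.43) = 0.339 / 1.382 = 0.2452.
Mass of ultimate BOD removed per day: Q(S₀ − S) = 2170 × 1720 g/m³ = 3731 kg/d.
Biomass synthesised: P_X = Y_obs × 3731 = 915.1 kg VSS/d.
Carbonaceous O₂ demand = substrate oxidised − cell-mass equivalent = 3731 − 1.42 × 915.1 = 2432 kg O₂/d.

R_O ≈ 2430 kg O₂/d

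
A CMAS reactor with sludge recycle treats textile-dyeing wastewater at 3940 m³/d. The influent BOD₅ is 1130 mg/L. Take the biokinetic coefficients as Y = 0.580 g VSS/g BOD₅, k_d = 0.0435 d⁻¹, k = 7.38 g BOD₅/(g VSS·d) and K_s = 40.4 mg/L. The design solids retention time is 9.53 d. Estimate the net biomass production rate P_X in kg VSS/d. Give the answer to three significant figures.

P_X ≈ 1820 kg VSS/d

From the Monod/SRT balance for a CMAS, S = K_s·(1+k_d θ_c)/[θ_c·(Y k − k_d) − 1] = 40.4 × (1 + 0.0435 × 9.53) / [9.53 × (0.580 × 7.38 − 0.0435) − 1] = 57.15 / 39.38 = 1.451 mg/L.
The observed yield is Y_obs = Y/(1 + k_d·θ_c) = 0.580 / (1 + 0.0435 × 9.53) = 0.580 / 1.415 = 0.4100 g VSS per g BOD₅ removed.
ΔS = 1130 − 1.45 = 1129 mg/L, so the substrate removal rate is 3940 × 1129/1000 = 4446 kg BOD₅/d.
Biomass produced: P_X = Y_obs·Q·ΔS = 0.4100 × 4446 ≈ 1823 kg VSS/d.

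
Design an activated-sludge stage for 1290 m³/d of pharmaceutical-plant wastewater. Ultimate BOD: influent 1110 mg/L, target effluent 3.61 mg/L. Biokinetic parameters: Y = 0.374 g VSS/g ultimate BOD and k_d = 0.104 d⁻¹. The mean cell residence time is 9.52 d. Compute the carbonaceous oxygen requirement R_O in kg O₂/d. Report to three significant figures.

R_O ≈ 1050 kg O₂/d

Observed yield with endogenous decay: Y_obs = Y / (1 + k_d·θ_c) = 0.374 / (1 + 0.104 × 9.52) = 0.374 / 1.990 = 0.1879 g VSS/g ultimate BOD.
Mass of ultimate BOD removed per day: Q(S₀ − S) = 1290 × 1106 g/m³ = 1427 kg/d.
Net sludge production P_X = 0.1879 × 1427 = 268.2 kg VSS/d.
R_O = Q·(S₀ − S) − 1.42·P_X = 1427 − 1.42 × 268.2 = 1046 kg O₂/d.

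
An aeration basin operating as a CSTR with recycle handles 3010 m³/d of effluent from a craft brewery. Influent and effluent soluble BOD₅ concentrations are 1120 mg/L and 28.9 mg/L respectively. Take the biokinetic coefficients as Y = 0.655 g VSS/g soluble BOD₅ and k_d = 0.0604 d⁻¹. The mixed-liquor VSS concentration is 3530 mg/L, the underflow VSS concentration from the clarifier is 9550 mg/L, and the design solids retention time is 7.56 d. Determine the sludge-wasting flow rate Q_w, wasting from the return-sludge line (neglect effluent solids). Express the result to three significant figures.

Q_w ≈ 155 m³/d

Rearranging the biomass balance for a CMAS with decay, V = Y·Q·ΔS·θ_c / [X·(1+k_d θ_c)] = 0.655 × 3010 × (1120 − 28.9) × 7.56 / [3530 × (1 + 0.0604 × 7.56)] = 1.63×10^7 / 5142 = 3163 m³.
θ_c = V·X/(Q_w·X_r) when wasting from the recycle, so Q_w = V·X/(θ_c·X_r) = 3163 × 3530 / (7.56 × 9550) = 154.6 m³/d.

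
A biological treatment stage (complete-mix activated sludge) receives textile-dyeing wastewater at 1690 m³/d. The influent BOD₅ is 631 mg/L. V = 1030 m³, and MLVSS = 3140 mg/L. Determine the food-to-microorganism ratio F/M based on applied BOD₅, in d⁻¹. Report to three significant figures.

F/M = Q·S₀ / (V·X) = 1690 × 631 / (1030 × 3140) = 0.3297 g BOD₅·(g VSS·d)⁻¹.

F/M ≈ 0.330 d⁻¹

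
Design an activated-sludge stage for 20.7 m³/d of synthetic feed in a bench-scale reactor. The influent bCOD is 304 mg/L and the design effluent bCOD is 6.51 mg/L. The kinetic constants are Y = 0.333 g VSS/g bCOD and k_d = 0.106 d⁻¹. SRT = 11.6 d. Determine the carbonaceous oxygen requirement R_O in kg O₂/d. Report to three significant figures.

Observed yield with endogenous decay: Y_obs = Y / (1 + k_d·θ_c) = 0.333 / (1 + 0.106 × 11.6) = 0.333 / 2.230 = 0.1494 g VSS/g bCOD.
Substrate removed = Q·(S₀ − S) = 20.7 m³/d × (304 − 6.51) g/m³ = 6.16×10^3 g/d = 6.158 kg/d.
Net sludge production P_X = 0.1494 × 6.158 = 0.9197 kg VSS/d.
Carbonaceous O₂ demand = substrate oxidised − cell-mass equivalent = 6.158 − 1.42 × 0.9197 = 4.852 kg O₂/d.

R_O ≈ 4.85 kg O₂/d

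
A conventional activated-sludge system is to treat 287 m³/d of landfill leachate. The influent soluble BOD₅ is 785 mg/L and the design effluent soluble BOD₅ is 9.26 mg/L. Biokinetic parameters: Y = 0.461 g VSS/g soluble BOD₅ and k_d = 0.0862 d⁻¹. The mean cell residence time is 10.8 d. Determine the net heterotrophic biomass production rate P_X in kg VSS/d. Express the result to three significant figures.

P_X ≈ 53.2 kg VSS/d

Observed yield with endogenous decay: Y_obs = Y / (1 + k_d·θ_c) = 0.461 / (1 + 0.0862 × 10.8) = 0.461 / 1.931 = 0.2387 g VSS/g soluble BOD₅.
Mass of soluble BOD₅ removed per day: Q(S₀ − S) = 287 × 775.7 g/m³ = 222.6 kg/d.
Net biomass production P_X = Y_obs × Q·(S₀ − S) = 0.2387 × 222.6 = 53.15 kg VSS/d.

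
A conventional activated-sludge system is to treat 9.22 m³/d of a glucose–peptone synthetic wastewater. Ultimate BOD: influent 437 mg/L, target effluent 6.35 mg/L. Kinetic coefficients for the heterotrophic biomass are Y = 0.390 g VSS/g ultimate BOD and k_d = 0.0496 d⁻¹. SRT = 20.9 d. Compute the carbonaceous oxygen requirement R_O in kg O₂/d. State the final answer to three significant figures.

Observed yield with endogenous decay: Y_obs = Y / (1 + k_d·θ_c) = 0.390 / (1 + 0.0496 × 20.9) = 0.390 / 2.037 = 0.1915 g VSS/g ultimate BOD.
ΔS = 437 − 6.35 = 430.6 mg/L, so the substrate removal rate is 9.22 × 430.6/1000 = 3.971 kg ultimate BOD/d.
P_X = Y_obs·Q·(S₀ − S) = 0.1915 × 3.971 = 0.7603 kg VSS/d.
R_O = Q·ΔS − 1.42 P_X = 3.971 − 1.080 = 2.891 kg O₂/d.

R_O ≈ 2.89 kg O₂/d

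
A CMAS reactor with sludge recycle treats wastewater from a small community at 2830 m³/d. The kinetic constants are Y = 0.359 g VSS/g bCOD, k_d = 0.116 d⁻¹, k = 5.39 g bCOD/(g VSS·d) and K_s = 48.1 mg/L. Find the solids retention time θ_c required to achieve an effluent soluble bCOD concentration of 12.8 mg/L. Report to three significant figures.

At the target effluent, Y k S/(K_s+S) = 0.359×5.39×12.8/60.90 = 0.4067 d⁻¹.
θ_c = 1/(μ − k_d) = 1/(0.4067 − 0.116) = 1/0.2907 = 3.440 d.

θ_c ≈ 3.44 d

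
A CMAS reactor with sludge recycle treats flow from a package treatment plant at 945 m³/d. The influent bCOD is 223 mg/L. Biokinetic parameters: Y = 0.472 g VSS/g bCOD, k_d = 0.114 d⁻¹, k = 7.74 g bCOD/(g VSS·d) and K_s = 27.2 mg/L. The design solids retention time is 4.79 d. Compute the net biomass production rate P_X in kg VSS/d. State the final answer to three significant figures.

Effluent substrate depends only on kinetics and SRT: S = K_s(1 + k_d θ_c) / [θ_c(Yk − k_d) − 1] = 27.2 × (1 + 0.114 × 4.79) / [4.79 × (0.472 × 7.74 − 0.114) − 1] = 42.05 / 15.95 = 2.636 mg/L.
Observed yield with endogenous decay: Y_obs = Y / (1 + k_d·θ_c) = 0.472 / (1 + 0.114 × 4.79) = 0.472 / 1.546 = 0.3053 g VSS/g bCOD.
Q·(S₀ − S) = 945 × (223 − 2.64) × 10⁻³ = 208.2 kg/d removed.
So the net sludge growth is P_X = 0.3053 × 208.2 = 63.57 kg VSS/d.

P_X ≈ 63.6 kg VSS/d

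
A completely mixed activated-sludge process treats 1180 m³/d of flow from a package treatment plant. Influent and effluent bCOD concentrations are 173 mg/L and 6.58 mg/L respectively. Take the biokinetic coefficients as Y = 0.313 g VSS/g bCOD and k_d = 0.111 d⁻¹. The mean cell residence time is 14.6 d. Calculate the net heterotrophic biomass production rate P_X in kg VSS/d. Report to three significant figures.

The observed yield is Y_obs = Y/(1 + k_d·θ_c) = 0.313 / (1 + 0.111 × 14.6) = 0.313 / 2.621 = 0.1194 g VSS per g bCOD removed.
Mass of bCOD removed per day: Q(S₀ − S) = 1180 × 166.4 g/m³ = 196.4 kg/d.
So the net sludge growth is P_X = 0.1194 × 196.4 = 23.45 kg VSS/d.

P_X ≈ 23.5 kg VSS/d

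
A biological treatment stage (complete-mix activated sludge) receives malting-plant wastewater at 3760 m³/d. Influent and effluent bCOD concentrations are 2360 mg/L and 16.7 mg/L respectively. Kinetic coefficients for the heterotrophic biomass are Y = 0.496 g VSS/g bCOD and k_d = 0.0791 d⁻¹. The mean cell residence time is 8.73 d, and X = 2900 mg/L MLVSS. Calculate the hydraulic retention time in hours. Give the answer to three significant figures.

τ ≈ 49.7 h

Rearranging the biomass balance for a CMAS with decay, V = Y·Q·ΔS·θ_c / [X·(1+k_d θ_c)] = 0.496 × 3760 × (2360 − 16.7) × 8.73 / [2900 × (1 + 0.0791 × 8.73)] = 3.82×10^7 / 4903 = 7782 m³.
τ = V/Q = 7782/3760 = 2.070 d, or 49.67 h.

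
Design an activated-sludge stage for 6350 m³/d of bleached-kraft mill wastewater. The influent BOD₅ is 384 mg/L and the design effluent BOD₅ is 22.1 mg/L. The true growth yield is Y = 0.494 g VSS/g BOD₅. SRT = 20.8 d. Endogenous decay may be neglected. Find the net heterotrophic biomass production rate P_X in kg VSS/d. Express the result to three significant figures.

P_X ≈ 1140 kg VSS/d

No decay correction is needed, so Y_obs = Y = 0.494.
Q·(S₀ − S) = 6350 × (384 − 22.1) × 10⁻³ = 2298 kg/d removed.
So the net sludge growth is P_X = 0.4940 × 2298 = 1135 kg VSS/d.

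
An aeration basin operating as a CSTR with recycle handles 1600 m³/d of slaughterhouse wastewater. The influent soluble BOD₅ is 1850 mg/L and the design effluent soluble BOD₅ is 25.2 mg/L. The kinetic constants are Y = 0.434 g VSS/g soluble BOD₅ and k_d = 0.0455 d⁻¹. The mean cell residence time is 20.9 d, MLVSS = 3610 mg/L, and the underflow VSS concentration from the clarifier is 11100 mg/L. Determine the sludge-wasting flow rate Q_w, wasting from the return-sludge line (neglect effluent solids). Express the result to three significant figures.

From the SRT design equation V = Y Q (S₀−S) θ_c / [X (1 + k_d θ_c)] = 0.434 × 1600 × (1850 − 25.2) × 20.9 / [3610 × (1 + 0.0455 × 20.9)] = 2.65×10^7 / 7043 = 3760 m³.
Wasting from the return line (neglecting effluent solids): Q_w = V·X / (θ_c·X_r) = 3760 × 3610 / (20.9 × 11100) = 58.51 m³/d.

Q_w ≈ 58.5 m³/d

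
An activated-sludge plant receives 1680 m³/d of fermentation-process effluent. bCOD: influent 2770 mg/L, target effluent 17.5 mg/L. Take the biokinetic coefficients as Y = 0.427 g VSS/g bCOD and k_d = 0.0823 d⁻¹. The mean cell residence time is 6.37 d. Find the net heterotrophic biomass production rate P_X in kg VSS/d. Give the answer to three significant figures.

The observed yield is Y_obs = Y/(1 + k_d·θ_c) = 0.427 / (1 + 0.0823 × 6.37) = 0.427 / 1.524 = 0.2801 g VSS per g bCOD removed.
ΔS = 2770 − 17.5 = 2752 mg/L, so the substrate removal rate is 1680 × 2752/1000 = 4624 kg bCOD/d.
P_X = Y_obs · Q(S₀ − S) = 0.2801 × 4624 = 1295 kg VSS/d.

P_X ≈ 1300 kg VSS/d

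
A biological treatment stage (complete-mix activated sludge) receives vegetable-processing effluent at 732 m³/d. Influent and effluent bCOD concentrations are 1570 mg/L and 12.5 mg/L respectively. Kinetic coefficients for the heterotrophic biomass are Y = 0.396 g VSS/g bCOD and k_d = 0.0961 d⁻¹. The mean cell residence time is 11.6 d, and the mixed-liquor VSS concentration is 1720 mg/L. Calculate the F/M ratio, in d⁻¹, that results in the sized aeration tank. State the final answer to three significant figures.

F/M ≈ 0.464 d⁻¹

Rearranging the biomass balance for a CMAS with decay, V = Y·Q·ΔS·θ_c / [X·(1+k_d θ_c)] = 0.396 × 732 × (1570 − 12.5) × 11.6 / [1720 × (1 + 0.0961 × 11.6)] = 5.24×10^6 / 3637 = 1440 m³.
Food-to-microorganism ratio F/M = Q S₀ / (V X) = 732 × 1570 / (1440 × 1720) = 0.4641 d⁻¹.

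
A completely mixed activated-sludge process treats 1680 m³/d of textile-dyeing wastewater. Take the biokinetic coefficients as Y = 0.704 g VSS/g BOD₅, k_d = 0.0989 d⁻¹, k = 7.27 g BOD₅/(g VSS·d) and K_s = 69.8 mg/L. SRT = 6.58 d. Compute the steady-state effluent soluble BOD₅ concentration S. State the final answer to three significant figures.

Effluent substrate depends only on kinetics and SRT: S = K_s(1 + k_d θ_c) / [θ_c(Yk − k_d) − 1] = 69.8 × (1 + 0.0989 × 6.58) / [6.58 × (0.704 × 7.27 − 0.0989) − 1] = 115.2 / 32.03 = 3.598 mg/L.

S ≈ 3.60 mg/L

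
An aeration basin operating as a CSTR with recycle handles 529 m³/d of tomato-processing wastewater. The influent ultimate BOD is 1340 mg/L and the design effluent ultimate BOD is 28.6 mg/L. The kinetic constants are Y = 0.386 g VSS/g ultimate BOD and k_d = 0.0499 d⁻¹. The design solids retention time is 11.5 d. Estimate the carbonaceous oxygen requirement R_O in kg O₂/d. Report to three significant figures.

R_O ≈ 452 kg O₂/d

Y_obs = Y / (1 + k_d θ_c) = 0.386 / (1 + 0.0499 × 11.5) = 0.386 / 1.574 = 0.2453.
Mass of ultimate BOD removed per day: Q(S₀ − S) = 529 × 1311 g/m³ = 693.7 kg/d.
Net sludge production P_X = 0.2453 × 693.7 = 170.1 kg VSS/d.
R_O = Q·(S₀ − S) − 1.42·P_X = 693.7 − 1.42 × 170.1 = 452.1 kg O₂/d.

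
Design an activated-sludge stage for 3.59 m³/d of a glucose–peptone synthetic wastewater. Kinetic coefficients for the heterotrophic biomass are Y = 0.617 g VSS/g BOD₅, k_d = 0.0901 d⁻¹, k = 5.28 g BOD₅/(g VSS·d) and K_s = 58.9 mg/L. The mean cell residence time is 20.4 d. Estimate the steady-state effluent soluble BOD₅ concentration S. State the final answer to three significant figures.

From the Monod/SRT balance for a CMAS, S = K_s·(1+k_d θ_c)/[θ_c·(Y k − k_d) − 1] = 58.9 × (1 + 0.0901 × 20.4) / [20.4 × (0.617 × 5.28 − 0.0901) − 1] = 167.2 / 63.62 = 2.627 mg/L.

S ≈ 2.63 mg/L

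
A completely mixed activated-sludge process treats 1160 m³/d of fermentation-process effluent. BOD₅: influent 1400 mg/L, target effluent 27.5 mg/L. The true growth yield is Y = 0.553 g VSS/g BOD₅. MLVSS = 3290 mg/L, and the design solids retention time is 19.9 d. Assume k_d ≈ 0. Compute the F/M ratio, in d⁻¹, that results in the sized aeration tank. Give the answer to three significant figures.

V·X = Y·Q·ΔS·θ_c gives V = 0.553 × 1160 × (1400 − 27.5) × 19.9 / 3290 = 5325 m³.
F/M = Q·S₀ / (V·X) = 1160 × 1400 / (5325 × 3290) = 0.09269 g BOD₅·(g VSS·d)⁻¹.

F/M ≈ 0.0927 d⁻¹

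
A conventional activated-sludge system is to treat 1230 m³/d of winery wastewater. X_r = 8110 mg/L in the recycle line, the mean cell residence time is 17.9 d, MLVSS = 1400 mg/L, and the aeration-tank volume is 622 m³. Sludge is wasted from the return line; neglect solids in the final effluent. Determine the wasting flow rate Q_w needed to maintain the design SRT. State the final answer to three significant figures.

Q_w = (V·X)/(θ_c X_r) = 622.0 × 1400 / (17.9 × 8110) = 5.999 m³/d.

Q_w ≈ 6.00 m³/d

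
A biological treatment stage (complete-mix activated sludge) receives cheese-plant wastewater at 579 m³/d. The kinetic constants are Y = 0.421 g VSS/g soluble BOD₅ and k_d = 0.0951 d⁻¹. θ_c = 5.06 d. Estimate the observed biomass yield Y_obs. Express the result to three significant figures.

Observed yield with endogenous decay: Y_obs = Y / (1 + k_d·θ_c) = 0.421 / (1 + 0.0951 × 5.06) = 0.421 / 1.481 = 0.2842 g VSS/g soluble BOD₅.

Y_obs ≈ 0.284 g VSS/g soluble BOD₅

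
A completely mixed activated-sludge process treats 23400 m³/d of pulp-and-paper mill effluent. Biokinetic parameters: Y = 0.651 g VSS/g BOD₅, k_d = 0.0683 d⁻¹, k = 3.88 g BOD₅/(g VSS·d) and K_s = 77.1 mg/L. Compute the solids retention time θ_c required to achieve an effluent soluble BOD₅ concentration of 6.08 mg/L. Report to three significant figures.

θ_c ≈ 8.60 d

At the target effluent, Y k S/(K_s+S) = 0.651×3.88×6.08/83.18 = 0.1846 d⁻¹.
Then 1/θ_c = μ − k_d = 0.1846 − 0.0683 = 0.1163 d⁻¹, giving θ_c = 8.596 d.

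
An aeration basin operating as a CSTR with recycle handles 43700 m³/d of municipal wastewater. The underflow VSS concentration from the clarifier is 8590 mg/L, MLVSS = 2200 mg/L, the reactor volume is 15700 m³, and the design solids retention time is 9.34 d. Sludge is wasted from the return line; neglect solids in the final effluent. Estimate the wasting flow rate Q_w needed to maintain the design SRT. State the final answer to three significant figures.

Wasting from the return line (neglecting effluent solids): Q_w = V·X / (θ_c·X_r) = 15700 × 2200 / (9.34 × 8590) = 430.5 m³/d.

Q_w ≈ 431 m³/d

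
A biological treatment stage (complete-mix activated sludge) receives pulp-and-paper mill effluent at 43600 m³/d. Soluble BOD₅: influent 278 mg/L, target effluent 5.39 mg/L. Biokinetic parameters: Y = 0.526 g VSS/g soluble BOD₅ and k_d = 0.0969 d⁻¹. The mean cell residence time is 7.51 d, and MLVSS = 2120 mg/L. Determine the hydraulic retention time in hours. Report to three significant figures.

τ ≈ 7.06 h

Steady-state biomass mass balance: V·X·(1 + k_d·θ_c) = Y·Q·(S₀ − S)·θ_c, so V = 0.526 × 43600 × (278 − 5.39) × 7.51 / [2120 × (1 + 0.0969 × 7.51)] = 4.7×10^7 / 3663 = 12819 m³.
Hydraulic retention time τ = V/Q = 12819 / 43600 = 0.2940 d = 7.056 h.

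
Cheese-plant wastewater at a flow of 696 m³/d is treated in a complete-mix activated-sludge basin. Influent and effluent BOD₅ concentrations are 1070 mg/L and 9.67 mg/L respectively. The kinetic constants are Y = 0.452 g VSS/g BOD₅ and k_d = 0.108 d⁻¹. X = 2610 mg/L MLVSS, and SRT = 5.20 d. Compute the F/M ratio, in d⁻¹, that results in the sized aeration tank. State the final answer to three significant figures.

F/M ≈ 0.670 d⁻¹

Steady-state biomass mass balance: V·X·(1 + k_d·θ_c) = Y·Q·(S₀ − S)·θ_c, so V = 0.452 × 696 × (1070 − 9.67) × 5.20 / [2610 × (1 + 0.108 × 5.20)] = 1.73×10^6 / 4076 = 425.6 m³.
F/M = Q·S₀ / (V·X) = 696 × 1070 / (425.6 × 2610) = 0.6705 g BOD₅·(g VSS·d)⁻¹.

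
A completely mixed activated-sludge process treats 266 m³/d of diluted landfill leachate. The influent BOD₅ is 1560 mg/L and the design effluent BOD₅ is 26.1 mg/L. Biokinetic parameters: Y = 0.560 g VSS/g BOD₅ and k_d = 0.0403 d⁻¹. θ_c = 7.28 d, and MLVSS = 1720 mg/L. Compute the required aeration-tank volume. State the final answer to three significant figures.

V ≈ 748 m³

Rearranging the biomass balance for a CMAS with decay, V = Y·Q·ΔS·θ_c / [X·(1+k_d θ_c)] = 0.560 × 266 × (1560 − 26.1) × 7.28 / [1720 × (1 + 0.0403 × 7.28)] = 1.66×10^6 / 2225 = 747.7 m³.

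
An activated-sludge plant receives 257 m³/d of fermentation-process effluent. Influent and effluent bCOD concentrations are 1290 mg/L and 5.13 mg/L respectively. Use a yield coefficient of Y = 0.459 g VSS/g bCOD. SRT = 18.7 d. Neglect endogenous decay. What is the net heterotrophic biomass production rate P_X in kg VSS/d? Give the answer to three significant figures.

With endogenous decay neglected, the observed yield equals the true yield: Y_obs = Y = 0.459 g VSS/g bCOD.
Q·(S₀ − S) = 257 × (1290 − 5.13) × 10⁻³ = 330.2 kg/d removed.
Net biomass production P_X = Y_obs × Q·(S₀ − S) = 0.4590 × 330.2 = 151.6 kg VSS/d.

P_X ≈ 152 kg VSS/d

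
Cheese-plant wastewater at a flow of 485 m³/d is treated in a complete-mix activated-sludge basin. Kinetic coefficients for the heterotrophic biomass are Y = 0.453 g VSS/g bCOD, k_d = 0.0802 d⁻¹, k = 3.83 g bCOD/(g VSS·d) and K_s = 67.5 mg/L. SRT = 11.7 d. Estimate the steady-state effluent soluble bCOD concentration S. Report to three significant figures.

From the Monod/SRT balance for a CMAS, S = K_s·(1+k_d θ_c)/[θ_c·(Y k − k_d) − 1] = 67.5 × (1 + 0.0802 × 11.7) / [11.7 × (0.453 × 3.83 − 0.0802) − 1] = 130.8 / 18.36 = 7.126 mg/L.

S ≈ 7.13 mg/L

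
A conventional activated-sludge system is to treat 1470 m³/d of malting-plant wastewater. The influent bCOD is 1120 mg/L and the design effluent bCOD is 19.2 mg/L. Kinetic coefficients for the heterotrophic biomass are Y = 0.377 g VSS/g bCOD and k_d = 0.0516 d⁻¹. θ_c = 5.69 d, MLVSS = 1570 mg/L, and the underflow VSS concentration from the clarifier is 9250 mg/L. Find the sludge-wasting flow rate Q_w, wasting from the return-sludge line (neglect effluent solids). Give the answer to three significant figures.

Q_w ≈ 51.0 m³/d

Rearranging the biomass balance for a CMAS with decay, V = Y·Q·ΔS·θ_c / [X·(1+k_d θ_c)] = 0.377 × 1470 × (1120 − 19.2) × 5.69 / [1570 × (1 + 0.0516 × 5.69)] = 3.47×10^6 / 2031 = 1709 m³.
θ_c = V·X/(Q_w·X_r) when wasting from the recycle, so Q_w = V·X/(θ_c·X_r) = 1709 × 1570 / (5.69 × 9250) = 50.98 m³/d.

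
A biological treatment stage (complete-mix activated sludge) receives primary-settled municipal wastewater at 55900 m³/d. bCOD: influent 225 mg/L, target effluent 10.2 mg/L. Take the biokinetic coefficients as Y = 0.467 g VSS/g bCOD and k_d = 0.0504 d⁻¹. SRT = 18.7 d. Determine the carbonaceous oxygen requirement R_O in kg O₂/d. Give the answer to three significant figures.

R_O ≈ 7910 kg O₂/d

The observed yield is Y_obs = Y/(1 + k_d·θ_c) = 0.467 / (1 + 0.0504 × 18.7) = 0.467 / 1.942 = 0.2404 g VSS per g bCOD removed.
Mass of bCOD removed per day: Q(S₀ − S) = 55900 × 214.8 g/m³ = 12007 kg/d.
P_X = Y_obs·Q·(S₀ − S) = 0.2404 × 12007 = 2887 kg VSS/d.
R_O = Q·(S₀ − S) − 1.42·P_X = 12007 − 1.42 × 2887 = 7908 kg O₂/d.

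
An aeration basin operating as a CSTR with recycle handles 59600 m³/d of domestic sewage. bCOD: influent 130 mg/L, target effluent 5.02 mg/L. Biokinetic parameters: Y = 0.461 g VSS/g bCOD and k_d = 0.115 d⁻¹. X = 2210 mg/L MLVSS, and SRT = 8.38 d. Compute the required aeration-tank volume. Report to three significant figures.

V ≈ 6630 m³

From the SRT design equation V = Y Q (S₀−S) θ_c / [X (1 + k_d θ_c)] = 0.461 × 59600 × (130 − 5.02) × 8.38 / [2210 × (1 + 0.115 × 8.38)] = 2.88×10^7 / 4340 = 6631 m³.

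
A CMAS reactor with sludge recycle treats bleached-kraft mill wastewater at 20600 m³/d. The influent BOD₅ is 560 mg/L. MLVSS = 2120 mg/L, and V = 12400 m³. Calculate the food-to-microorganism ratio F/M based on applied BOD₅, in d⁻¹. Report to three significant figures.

F/M ≈ 0.439 d⁻¹

F/M = applied load / biomass = Q·S₀/(V·X) = 20600 × 560 / (12400 × 2120) = 0.4388 d⁻¹.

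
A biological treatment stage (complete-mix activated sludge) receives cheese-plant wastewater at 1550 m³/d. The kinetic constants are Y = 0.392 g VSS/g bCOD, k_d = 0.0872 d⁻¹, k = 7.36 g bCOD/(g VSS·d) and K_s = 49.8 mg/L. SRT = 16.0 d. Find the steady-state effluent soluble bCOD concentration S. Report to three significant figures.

S ≈ 2.73 mg/L

Effluent substrate depends only on kinetics and SRT: S = K_s(1 + k_d θ_c) / [θ_c(Yk − k_d) − 1] = 49.8 × (1 + 0.0872 × 16.0) / [16.0 × (0.392 × 7.36 − 0.0872) − 1] = 119.3 / 43.77 = 2.725 mg/L.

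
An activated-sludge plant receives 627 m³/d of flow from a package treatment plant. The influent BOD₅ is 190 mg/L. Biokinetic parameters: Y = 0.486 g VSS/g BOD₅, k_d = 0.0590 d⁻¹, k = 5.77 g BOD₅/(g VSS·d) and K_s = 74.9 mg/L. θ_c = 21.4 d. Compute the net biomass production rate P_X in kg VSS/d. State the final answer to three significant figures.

From the Monod/SRT balance for a CMAS, S = K_s·(1+k_d θ_c)/[θ_c·(Y k − k_d) − 1] = 74.9 × (1 + 0.0590 × 21.4) / [21.4 × (0.486 × 5.77 − 0.0590) − 1] = 169.5 / 57.75 = 2.935 mg/L.
Y_obs = Y / (1 + k_d θ_c) = 0.486 / (1 + 0.0590 × 21.4) = 0.486 / 2.263 = 0.2148.
Mass of BOD₅ removed per day: Q(S₀ − S) = 627 × 187.1 g/m³ = 117.3 kg/d.
Biomass produced: P_X = Y_obs·Q·ΔS = 0.2148 × 117.3 ≈ 25.19 kg VSS/d.

P_X ≈ 25.2 kg VSS/d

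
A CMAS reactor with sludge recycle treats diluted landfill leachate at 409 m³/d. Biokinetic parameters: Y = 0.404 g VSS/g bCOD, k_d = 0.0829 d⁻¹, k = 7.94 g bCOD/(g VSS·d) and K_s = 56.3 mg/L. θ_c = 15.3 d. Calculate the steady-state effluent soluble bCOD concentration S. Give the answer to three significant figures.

From the Monod/SRT balance for a CMAS, S = K_s·(1+k_d θ_c)/[θ_c·(Y k − k_d) − 1] = 56.3 × (1 + 0.0829 × 15.3) / [15.3 × (0.404 × 7.94 − 0.0829) − 1] = 127.7 / 46.81 = 2.728 mg/L.

S ≈ 2.73 mg/L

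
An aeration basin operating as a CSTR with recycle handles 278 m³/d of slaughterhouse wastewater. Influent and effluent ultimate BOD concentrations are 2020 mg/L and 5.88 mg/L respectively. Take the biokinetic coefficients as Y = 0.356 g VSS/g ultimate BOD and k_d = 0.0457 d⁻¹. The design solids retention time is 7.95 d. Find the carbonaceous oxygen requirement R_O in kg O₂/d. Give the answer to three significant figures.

Correct the yield for decay: Y_obs = Y/(1 + k_d θ_c) = 0.356 / (1 + 0.0457 × 7.95) = 0.356 / 1.363 = 0.2611.
Q·(S₀ − S) = 278 × (2020 − 5.88) × 10⁻³ = 559.9 kg/d removed.
P_X = Y_obs·Q·(S₀ − S) = 0.2611 × 559.9 = 146.2 kg VSS/d.
R_O = Q·(S₀ − S) − 1.42·P_X = 559.9 − 1.42 × 146.2 = 352.3 kg O₂/d.

R_O ≈ 352 kg O₂/d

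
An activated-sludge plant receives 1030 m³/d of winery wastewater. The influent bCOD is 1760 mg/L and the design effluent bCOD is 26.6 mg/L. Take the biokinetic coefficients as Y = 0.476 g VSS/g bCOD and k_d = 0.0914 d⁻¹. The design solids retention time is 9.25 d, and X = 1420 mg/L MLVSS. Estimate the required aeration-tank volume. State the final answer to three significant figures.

V ≈ 3000 m³

Steady-state biomass mass balance: V·X·(1 + k_d·θ_c) = Y·Q·(S₀ − S)·θ_c, so V = 0.476 × 1030 × (1760 − 26.6) × 9.25 / [1420 × (1 + 0.0914 × 9.25)] = 7.86×10^6 / 2621 = 3000 m³.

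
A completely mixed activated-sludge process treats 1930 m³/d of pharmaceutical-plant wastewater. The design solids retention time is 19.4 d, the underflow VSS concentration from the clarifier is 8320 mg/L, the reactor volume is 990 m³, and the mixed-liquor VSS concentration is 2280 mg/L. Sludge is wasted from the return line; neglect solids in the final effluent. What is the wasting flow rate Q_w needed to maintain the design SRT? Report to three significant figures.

Wasting from the return line (neglecting effluent solids): Q_w = V·X / (θ_c·X_r) = 990.0 × 2280 / (19.4 × 8320) = 13.98 m³/d.

Q_w ≈ 14.0 m³/d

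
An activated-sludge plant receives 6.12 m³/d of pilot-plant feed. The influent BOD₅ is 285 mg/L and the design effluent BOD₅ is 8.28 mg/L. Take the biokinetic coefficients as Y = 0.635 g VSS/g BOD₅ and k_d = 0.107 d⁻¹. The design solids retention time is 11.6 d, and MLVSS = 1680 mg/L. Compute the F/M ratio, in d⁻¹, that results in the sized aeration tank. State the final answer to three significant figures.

Rearranging the biomass balance for a CMAS with decay, V = Y·Q·ΔS·θ_c / [X·(1+k_d θ_c)] = 0.635 × 6.12 × (285 − 8.28) × 11.6 / [1680 × (1 + 0.107 × 11.6)] = 1.25×10^4 / 3765 = 3.313 m³.
Food-to-microorganism ratio F/M = Q S₀ / (V X) = 6.12 × 285 / (3.313 × 1680) = 0.3134 d⁻¹.

F/M ≈ 0.313 d⁻¹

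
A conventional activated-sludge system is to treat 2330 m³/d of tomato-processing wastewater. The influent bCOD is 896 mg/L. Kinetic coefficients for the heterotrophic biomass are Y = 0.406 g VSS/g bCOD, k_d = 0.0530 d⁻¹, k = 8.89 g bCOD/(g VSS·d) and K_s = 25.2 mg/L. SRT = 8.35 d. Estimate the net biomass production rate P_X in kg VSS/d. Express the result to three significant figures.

From the Monod/SRT balance for a CMAS, S = K_s·(1+k_d θ_c)/[θ_c·(Y k − k_d) − 1] = 25.2 × (1 + 0.0530 × 8.35) / [8.35 × (0.406 × 8.89 − 0.0530) − 1] = 36.35 / 28.70 = 1.267 mg/L.
Correct the yield for decay: Y_obs = Y/(1 + k_d θ_c) = 0.406 / (1 + 0.0530 × 8.35) = 0.406 / 1.443 = 0.2814.
Substrate removed = Q·(S₀ − S) = 2330 m³/d × (896 − 1.27) g/m³ = 2.08×10^6 g/d = 2085 kg/d.
Net biomass production P_X = Y_obs × Q·(S₀ − S) = 0.2814 × 2085 = 586.7 kg VSS/d.

P_X ≈ 587 kg VSS/d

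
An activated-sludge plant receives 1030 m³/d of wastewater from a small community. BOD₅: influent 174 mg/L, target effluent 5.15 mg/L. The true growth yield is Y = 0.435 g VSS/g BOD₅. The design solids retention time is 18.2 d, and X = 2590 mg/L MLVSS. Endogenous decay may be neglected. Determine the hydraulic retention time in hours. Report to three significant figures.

V·X = Y·Q·ΔS·θ_c gives V = 0.435 × 1030 × (174 − 5.15) × 18.2 / 2590 = 531.6 m³.
Hydraulic retention time τ = V/Q = 531.6 / 1030 = 0.5161 d = 12.39 h.

τ ≈ 12.4 h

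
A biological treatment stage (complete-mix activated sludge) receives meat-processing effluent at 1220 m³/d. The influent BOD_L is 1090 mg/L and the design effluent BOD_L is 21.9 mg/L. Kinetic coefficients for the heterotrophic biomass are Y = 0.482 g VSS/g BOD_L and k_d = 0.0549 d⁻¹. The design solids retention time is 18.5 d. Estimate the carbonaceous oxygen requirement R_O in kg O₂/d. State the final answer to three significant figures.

R_O ≈ 861 kg O₂/d

Y_obs = Y / (1 + k_d θ_c) = 0.482 / (1 + 0.0549 × 18.5) = 0.482 / 2.016 = 0.2391.
Substrate removed = Q·(S₀ − S) = 1220 m³/d × (1090 − 21.9) g/m³ = 1.3×10^6 g/d = 1303 kg/d.
Biomass synthesised: P_X = Y_obs × 1303 = 311.6 kg VSS/d.
R_O = Q·ΔS − 1.42 P_X = 1303 − 442.5 = 860.6 kg O₂/d.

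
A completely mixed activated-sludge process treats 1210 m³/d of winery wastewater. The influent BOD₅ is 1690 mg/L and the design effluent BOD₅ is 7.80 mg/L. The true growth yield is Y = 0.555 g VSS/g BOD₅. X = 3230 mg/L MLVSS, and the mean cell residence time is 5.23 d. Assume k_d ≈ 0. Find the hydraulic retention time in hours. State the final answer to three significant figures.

τ ≈ 36.3 h

Biomass mass balance (decay neglected): V·X = Y·Q·(S₀ − S)·θ_c, so V = 0.555 × 1210 × (1690 − 7.80) × 5.23 / 3230 = 1829 m³.
HRT = V/Q = 1829 m³ / 1210 m³·d⁻¹ = 1.512 d × 24 = 36.28 h.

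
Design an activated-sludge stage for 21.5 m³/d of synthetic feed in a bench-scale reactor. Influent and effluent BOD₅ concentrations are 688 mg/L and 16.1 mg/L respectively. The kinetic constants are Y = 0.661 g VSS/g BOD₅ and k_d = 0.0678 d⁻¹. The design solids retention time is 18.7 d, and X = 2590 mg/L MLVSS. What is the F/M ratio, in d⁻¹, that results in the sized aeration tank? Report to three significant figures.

Steady-state biomass mass balance: V·X·(1 + k_d·θ_c) = Y·Q·(S₀ − S)·θ_c, so V = 0.661 × 21.5 × (688 − 16.1) × 18.7 / [2590 × (1 + 0.0678 × 18.7)] = 1.79×10^5 / 5874 = 30.40 m³.
F/M = applied load / biomass = Q·S₀/(V·X) = 21.5 × 688 / (30.40 × 2590) = 0.1879 d⁻¹.

F/M ≈ 0.188 d⁻¹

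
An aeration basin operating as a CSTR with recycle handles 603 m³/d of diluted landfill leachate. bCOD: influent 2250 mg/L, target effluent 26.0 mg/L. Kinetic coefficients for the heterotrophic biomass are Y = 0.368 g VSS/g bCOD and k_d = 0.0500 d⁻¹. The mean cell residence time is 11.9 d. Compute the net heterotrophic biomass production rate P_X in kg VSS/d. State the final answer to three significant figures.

P_X ≈ 309 kg VSS/d

Observed yield with endogenous decay: Y_obs = Y / (1 + k_d·θ_c) = 0.368 / (1 + 0.0500 × 11.9) = 0.368 / 1.595 = 0.2307 g VSS/g bCOD.
ΔS = 2250 − 26.0 = 2224 mg/L, so the substrate removal rate is 603 × 2224/1000 = 1341 kg bCOD/d.
P_X = Y_obs · Q(S₀ − S) = 0.2307 × 1341 = 309.4 kg VSS/d.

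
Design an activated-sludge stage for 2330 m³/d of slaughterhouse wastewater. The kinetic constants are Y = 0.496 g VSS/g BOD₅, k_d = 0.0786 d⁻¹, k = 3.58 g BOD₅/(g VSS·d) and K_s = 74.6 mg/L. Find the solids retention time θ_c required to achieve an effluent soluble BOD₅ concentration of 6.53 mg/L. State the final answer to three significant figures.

θ_c ≈ 15.5 d

From 1/θ_c = Y·k·S/(K_s + S) − k_d: Y·k·S/(K_s+S) = 0.496 × 3.58 × 6.53 / (74.6 + 6.53) = 0.1429 d⁻¹.
θ_c = 1/(μ − k_d) = 1/(0.1429 − 0.0786) = 1/0.06432 = 15.55 d.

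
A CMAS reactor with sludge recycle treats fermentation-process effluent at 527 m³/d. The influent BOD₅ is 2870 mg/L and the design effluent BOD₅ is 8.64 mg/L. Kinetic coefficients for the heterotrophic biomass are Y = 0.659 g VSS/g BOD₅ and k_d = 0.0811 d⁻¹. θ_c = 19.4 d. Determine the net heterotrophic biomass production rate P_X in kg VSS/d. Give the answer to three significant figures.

Observed yield with endogenous decay: Y_obs = Y / (1 + k_d·θ_c) = 0.659 / (1 + 0.0811 × 19.4) = 0.659 / 2.573 = 0.2561 g VSS/g BOD₅.
Substrate removed = Q·(S₀ − S) = 527 m³/d × (2870 − 8.64) g/m³ = 1.51×10^6 g/d = 1508 kg/d.
So the net sludge growth is P_X = 0.2561 × 1508 = 386.2 kg VSS/d.

P_X ≈ 386 kg VSS/d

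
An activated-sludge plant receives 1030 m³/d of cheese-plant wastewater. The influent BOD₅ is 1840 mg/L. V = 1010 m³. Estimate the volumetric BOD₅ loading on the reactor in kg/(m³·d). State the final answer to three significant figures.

Volumetric loading L_v = Q·S₀ / V = 1030 × 1840 g/m³ / 1010 m³ = 1876 g/(m³·d) = 1.876 kg BOD₅/(m³·d).

L_v ≈ 1.88 kg BOD₅/(m³·d)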